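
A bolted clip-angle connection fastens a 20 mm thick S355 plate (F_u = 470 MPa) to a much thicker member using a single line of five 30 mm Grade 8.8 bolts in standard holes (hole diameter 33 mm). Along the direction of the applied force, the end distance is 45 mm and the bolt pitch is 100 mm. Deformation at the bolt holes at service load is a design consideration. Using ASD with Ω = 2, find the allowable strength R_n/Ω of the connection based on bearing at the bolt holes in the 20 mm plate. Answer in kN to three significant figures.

Per bolt r_n = 1.2 l_c t F_u ≤ 2.4 d t F_u; upper limit = 2.4 × 30 × 20 × 470 / 1000 = 676.8 kN.
Edge bolt: l_c = 45 − 33/2 = 28.5 mm → 1.2 × 28.5 × 20 × 470 / 1000 = 321.5 → r_n = 321.5 kN.
Interior bolts: l_c = 100 − 33 = 67 mm → 1.2 × 67 × 20 × 470 / 1000 = 755.8 → r_n = 676.8 kN.
R_n = 1 × 321.5 + 4 × 676.8 = 3029 kN.
Allowable strength R_n/Ω = 3029 / 2 = 1510 kN.

1510 kN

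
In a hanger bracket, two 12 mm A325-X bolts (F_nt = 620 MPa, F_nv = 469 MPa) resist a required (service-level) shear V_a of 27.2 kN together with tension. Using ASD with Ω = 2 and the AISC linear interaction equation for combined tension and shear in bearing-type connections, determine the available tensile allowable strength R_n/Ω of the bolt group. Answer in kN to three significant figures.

55.2 kN

A_b = π·12²/4 = 113.1 mm²; f_rv = 27.2 × 1000 / (2 × 113.1) = 120.3 MPa.
F'_nt = 1.3 F_nt − (Ω F_nt / F_nv) f_rv = 1.3·620 − (2·620/469)·120.3 = 488.1 MPa, capped at F_nt → F'_nt = 488.1 MPa.
R_n = F'_nt · A_b · n = 488.1 × 113.1 × 2 / 1000 = 110.4 kN.
Allowable strength R_n/Ω = 110.4 / 2 = 55.2 kN.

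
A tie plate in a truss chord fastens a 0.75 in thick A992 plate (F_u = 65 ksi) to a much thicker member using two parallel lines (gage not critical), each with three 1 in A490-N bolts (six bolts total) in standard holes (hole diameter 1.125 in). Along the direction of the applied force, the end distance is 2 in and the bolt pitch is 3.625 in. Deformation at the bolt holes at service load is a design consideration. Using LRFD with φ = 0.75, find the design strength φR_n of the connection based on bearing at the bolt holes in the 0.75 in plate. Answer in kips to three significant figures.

477 kips

Per bolt r_n = 1.2 l_c t F_u ≤ 2.4 d t F_u; upper limit = 2.4 × 1 × 0.75 × 65 = 117 kips.
Edge bolt: l_c = 2 − 1.125/2 = 1.438 in → 1.2 × 1.438 × 0.75 × 65 = 84.09 → r_n = 84.09 kips.
Interior bolts: l_c = 3.625 − 1.125 = 2.5 in → 1.2 × 2.5 × 0.75 × 65 = 146.2 → r_n = 117 kips.
R_n = 2 × 84.09 + 4 × 117 = 636.2 kips.
Design strength φR_n = 0.75 × 636.2 = 477 kips.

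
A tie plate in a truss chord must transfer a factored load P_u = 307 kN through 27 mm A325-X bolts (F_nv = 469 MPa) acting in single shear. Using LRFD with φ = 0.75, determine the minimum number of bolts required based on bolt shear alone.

A_b = π·27²/4 = 572.6 mm².
Per-bolt design strength φR_n = 0.75 × 469 × 572.6 × 1 / 1000 = 201.4 kN.
n ≥ 307 / 201.4 = 1.524 → use 2 bolts.

2 bolts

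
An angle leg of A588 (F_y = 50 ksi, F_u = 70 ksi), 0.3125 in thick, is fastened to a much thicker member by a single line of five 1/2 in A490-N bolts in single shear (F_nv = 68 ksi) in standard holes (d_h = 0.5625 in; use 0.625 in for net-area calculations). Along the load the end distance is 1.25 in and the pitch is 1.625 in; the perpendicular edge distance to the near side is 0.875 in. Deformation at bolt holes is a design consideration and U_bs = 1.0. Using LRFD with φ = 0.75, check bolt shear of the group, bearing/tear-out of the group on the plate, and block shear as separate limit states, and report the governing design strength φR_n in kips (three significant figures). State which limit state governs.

50.1 kips (bolt shear governs)

Bolt shear: A_b = π·0.5²/4 = 0.1963 in²; R_n = 68 × 0.1963 × 5 × 1 = 66.76 kips → 0.75 × 66.76 = 50.1 kips.
Bearing: edge l_c = 0.9688, r_n = 25.43 kips; interior l_c = 1.062, r_n = 26.25 kips; R_n = 25.43 + 4·26.25 = 130.4 kips → 97.8 kips.
Block shear: A_gv = 2.422, A_nv = 1.543, A_nt = 0.1758 in²; R_n = min(0.6F_uA_nv, 0.6F_yA_gv) + U_bs·F_u·A_nt = 77.11 kips → 57.8 kips.
Bolt shear governs: 50.1 kips.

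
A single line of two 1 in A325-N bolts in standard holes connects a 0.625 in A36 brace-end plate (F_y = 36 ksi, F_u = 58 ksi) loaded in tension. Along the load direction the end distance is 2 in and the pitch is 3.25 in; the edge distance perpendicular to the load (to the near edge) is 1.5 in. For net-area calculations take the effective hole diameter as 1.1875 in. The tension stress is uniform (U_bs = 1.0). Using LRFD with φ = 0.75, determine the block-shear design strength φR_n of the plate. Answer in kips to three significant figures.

77.8 kips

Shear plane L_v = 2 + 1·3.25 = 5.25 in; A_gv = 5.25 × 0.625 = 3.281 in².
A_nv = (5.25 − 1.5·1.1875) × 0.625 = 2.168 in².
A_nt = (1.5 − 0.5·1.1875) × 0.625 = 0.5664 in².
0.6 F_u A_nv = 75.45 kips; 0.6 F_y A_gv = 70.88 kips → shear yielding governs the shear term.
R_n = 70.88 + 1.0 × 58 × 0.5664 = 103.7 kips.
Design strength φR_n = 0.75 × 103.7 = 77.8 kips.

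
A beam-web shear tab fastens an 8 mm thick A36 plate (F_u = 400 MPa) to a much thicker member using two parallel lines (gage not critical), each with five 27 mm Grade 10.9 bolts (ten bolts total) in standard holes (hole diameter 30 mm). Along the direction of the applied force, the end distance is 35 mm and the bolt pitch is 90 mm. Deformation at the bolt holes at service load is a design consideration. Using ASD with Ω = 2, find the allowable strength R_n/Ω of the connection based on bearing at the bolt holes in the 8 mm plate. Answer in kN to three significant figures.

Per bolt r_n = 1.2 l_c t F_u ≤ 2.4 d t F_u; upper limit = 2.4 × 27 × 8 × 400 / 1000 = 207.4 kN.
Edge bolt: l_c = 35 − 30/2 = 20 mm → 1.2 × 20 × 8 × 400 / 1000 = 76.8 → r_n = 76.8 kN.
Interior bolts: l_c = 90 − 30 = 60 mm → 1.2 × 60 × 8 × 400 / 1000 = 230.4 → r_n = 207.4 kN.
R_n = 2 × 76.8 + 8 × 207.4 = 1812 kN.
Allowable strength R_n/Ω = 1812 / 2 = 906 kN.

906 kN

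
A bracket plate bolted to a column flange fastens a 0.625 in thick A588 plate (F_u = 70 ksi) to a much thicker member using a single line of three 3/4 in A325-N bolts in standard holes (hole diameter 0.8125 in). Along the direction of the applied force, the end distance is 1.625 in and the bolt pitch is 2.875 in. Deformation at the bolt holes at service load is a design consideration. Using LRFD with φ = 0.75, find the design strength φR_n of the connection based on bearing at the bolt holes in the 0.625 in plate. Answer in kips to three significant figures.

166 kips

Per bolt r_n = 1.2 l_c t F_u ≤ 2.4 d t F_u; upper limit = 2.4 × 0.75 × 0.625 × 70 = 78.75 kips.
Edge bolt: l_c = 1.625 − 0.8125/2 = 1.219 in → 1.2 × 1.219 × 0.625 × 70 = 63.98 → r_n = 63.98 kips.
Interior bolts: l_c = 2.875 − 0.8125 = 2.062 in → 1.2 × 2.062 × 0.625 × 70 = 108.3 → r_n = 78.75 kips.
R_n = 1 × 63.98 + 2 × 78.75 = 221.5 kips.
Design strength φR_n = 0.75 × 221.5 = 166 kips.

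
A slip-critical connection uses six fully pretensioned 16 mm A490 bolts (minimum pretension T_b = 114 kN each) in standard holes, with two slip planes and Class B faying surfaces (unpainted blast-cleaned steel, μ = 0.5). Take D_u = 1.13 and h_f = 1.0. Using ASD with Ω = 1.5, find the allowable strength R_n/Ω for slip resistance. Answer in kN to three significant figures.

515 kN

R_n = μ · D_u · h_f · T_b · n_s · n_b = 0.5 × 1.13 × 1.0 × 114 × 2 × 6 = 772.9 kN.
Allowable strength R_n/Ω = 772.9 / 1.5 = 515 kN.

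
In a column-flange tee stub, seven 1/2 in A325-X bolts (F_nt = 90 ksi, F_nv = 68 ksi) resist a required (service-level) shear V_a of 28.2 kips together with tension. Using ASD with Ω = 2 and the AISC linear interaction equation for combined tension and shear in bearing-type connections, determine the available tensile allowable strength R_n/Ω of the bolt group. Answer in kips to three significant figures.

43.1 kips

A_b = π·0.5²/4 = 0.1963 in²; f_rv = 28.2 / (7 × 0.1963) = 20.52 ksi.
F'_nt = 1.3 F_nt − (Ω F_nt / F_nv) f_rv = 1.3·90 − (2·90/68)·20.52 = 62.69 ksi, capped at F_nt → F'_nt = 62.69 ksi.
R_n = F'_nt · A_b · n = 62.69 × 0.1963 × 7 = 86.16 kips.
Allowable strength R_n/Ω = 86.16 / 2 = 43.1 kips.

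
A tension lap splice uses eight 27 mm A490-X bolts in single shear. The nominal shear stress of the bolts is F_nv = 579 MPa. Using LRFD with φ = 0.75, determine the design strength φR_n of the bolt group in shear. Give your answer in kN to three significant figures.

1990 kN

A_b = π × 27² / 4 = 572.6 mm².
R_n = F_nv · A_b · n · n_s = 579 × 572.6 × 8 × 1 / 1000 = 2652 kN.
Design strength φR_n = 0.75 × 2652 = 1990 kN.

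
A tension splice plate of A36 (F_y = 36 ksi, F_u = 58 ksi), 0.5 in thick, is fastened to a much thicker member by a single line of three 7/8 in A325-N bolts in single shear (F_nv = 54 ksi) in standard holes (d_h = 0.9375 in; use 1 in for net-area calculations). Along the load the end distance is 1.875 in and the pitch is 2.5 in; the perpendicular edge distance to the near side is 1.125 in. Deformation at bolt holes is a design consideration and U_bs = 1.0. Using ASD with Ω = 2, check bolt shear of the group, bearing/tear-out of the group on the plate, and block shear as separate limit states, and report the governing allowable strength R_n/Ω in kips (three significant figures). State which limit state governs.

Bolt shear: A_b = π·0.875²/4 = 0.6013 in²; R_n = 54 × 0.6013 × 3 × 1 = 97.41 kips → 97.41 / 2 = 48.7 kips.
Bearing: edge l_c = 1.406, r_n = 48.94 kips; interior l_c = 1.562, r_n = 54.38 kips; R_n = 48.94 + 2·54.38 = 157.7 kips → 78.8 kips.
Block shear: A_gv = 3.438, A_nv = 2.188, A_nt = 0.3125 in²; R_n = min(0.6F_uA_nv, 0.6F_yA_gv) + U_bs·F_u·A_nt = 92.37 kips → 46.2 kips.
Block shear governs: 46.2 kips.

46.2 kips (block shear governs)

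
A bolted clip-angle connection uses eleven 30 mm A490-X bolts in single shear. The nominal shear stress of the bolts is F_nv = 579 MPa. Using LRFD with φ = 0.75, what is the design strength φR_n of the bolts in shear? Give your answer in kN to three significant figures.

A_b = π × 30² / 4 = 706.9 mm².
R_n = F_nv · A_b · n · n_s = 579 × 706.9 × 11 × 1 / 1000 = 4502 kN.
Design strength φR_n = 0.75 × 4502 = 3380 kN.

3380 kN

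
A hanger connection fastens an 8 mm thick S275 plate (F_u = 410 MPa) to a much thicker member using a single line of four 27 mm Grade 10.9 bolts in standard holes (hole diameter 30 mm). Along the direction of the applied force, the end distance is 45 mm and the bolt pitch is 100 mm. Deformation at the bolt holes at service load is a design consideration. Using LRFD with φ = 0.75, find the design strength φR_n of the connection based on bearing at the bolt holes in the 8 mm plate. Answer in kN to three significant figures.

567 kN

Per bolt r_n = 1.2 l_c t F_u ≤ 2.4 d t F_u; upper limit = 2.4 × 27 × 8 × 410 / 1000 = 212.5 kN.
Edge bolt: l_c = 45 − 30/2 = 30 mm → 1.2 × 30 × 8 × 410 / 1000 = 118.1 → r_n = 118.1 kN.
Interior bolts: l_c = 100 − 30 = 70 mm → 1.2 × 70 × 8 × 410 / 1000 = 275.5 → r_n = 212.5 kN.
R_n = 1 × 118.1 + 3 × 212.5 = 755.7 kN.
Design strength φR_n = 0.75 × 755.7 = 567 kN.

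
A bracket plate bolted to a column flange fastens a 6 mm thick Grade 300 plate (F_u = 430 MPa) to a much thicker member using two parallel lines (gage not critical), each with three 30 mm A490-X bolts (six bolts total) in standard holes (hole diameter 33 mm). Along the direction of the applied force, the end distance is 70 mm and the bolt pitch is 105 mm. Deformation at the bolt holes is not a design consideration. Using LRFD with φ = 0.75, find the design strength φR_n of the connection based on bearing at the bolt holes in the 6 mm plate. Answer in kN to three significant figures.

1010 kN

Per bolt r_n = 1.5 l_c t F_u ≤ 3.0 d t F_u; upper limit = 3.0 × 30 × 6 × 430 / 1000 = 232.2 kN.
Edge bolt: l_c = 70 − 33/2 = 53.5 mm → 1.5 × 53.5 × 6 × 430 / 1000 = 207 → r_n = 207 kN.
Interior bolts: l_c = 105 − 33 = 72 mm → 1.5 × 72 × 6 × 430 / 1000 = 278.6 → r_n = 232.2 kN.
R_n = 2 × 207 + 4 × 232.2 = 1343 kN.
Design strength φR_n = 0.75 × 1343 = 1010 kN.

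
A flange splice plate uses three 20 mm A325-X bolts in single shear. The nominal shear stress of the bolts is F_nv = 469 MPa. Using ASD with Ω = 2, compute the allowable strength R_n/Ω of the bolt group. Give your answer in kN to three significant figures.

221 kN

A_b = π × 20² / 4 = 314.2 mm².
R_n = F_nv · A_b · n · n_s = 469 × 314.2 × 3 × 1 / 1000 = 442 kN.
Allowable strength R_n/Ω = 442 / 2 = 221 kN.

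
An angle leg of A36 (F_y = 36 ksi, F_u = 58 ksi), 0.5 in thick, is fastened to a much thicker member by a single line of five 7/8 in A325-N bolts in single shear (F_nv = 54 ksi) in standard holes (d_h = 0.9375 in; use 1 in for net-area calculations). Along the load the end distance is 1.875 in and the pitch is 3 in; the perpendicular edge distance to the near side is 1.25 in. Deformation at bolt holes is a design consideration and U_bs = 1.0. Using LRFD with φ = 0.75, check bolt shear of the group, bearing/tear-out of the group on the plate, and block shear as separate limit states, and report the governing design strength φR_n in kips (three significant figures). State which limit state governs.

Bolt shear: A_b = π·0.875²/4 = 0.6013 in²; R_n = 54 × 0.6013 × 5 × 1 = 162.4 kips → 0.75 × 162.4 = 122 kips.
Bearing: edge l_c = 1.406, r_n = 48.94 kips; interior l_c = 2.062, r_n = 60.9 kips; R_n = 48.94 + 4·60.9 = 292.5 kips → 219 kips.
Block shear: A_gv = 6.938, A_nv = 4.688, A_nt = 0.375 in²; R_n = min(0.6F_uA_nv, 0.6F_yA_gv) + U_bs·F_u·A_nt = 171.6 kips → 129 kips.
Bolt shear governs: 122 kips.

122 kips (bolt shear governs)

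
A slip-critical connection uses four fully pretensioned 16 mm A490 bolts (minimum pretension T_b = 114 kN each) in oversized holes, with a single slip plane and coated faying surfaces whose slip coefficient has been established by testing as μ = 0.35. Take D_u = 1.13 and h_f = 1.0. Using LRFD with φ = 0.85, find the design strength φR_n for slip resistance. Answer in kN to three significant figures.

R_n = μ · D_u · h_f · T_b · n_s · n_b = 0.35 × 1.13 × 1.0 × 114 × 1 × 4 = 180.3 kN.
Design strength φR_n = 0.85 × 180.3 = 153 kN.

153 kN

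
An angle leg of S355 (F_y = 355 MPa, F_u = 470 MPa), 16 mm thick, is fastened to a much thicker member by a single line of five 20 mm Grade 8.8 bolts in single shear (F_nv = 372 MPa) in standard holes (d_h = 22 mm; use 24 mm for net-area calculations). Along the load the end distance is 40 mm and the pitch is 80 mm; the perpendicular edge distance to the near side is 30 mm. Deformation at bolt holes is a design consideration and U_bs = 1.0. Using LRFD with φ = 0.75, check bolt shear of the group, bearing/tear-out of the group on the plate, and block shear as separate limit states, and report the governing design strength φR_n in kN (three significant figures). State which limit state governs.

Bolt shear: A_b = π·20²/4 = 314.2 mm²; R_n = 372 × 314.2 × 5 × 1 / 1000 = 584.3 kN → 0.75 × 584.3 = 438 kN.
Bearing: edge l_c = 29, r_n = 261.7 kN; interior l_c = 58, r_n = 361 kN; R_n = 261.7 + 4·361 = 1706 kN → 1280 kN.
Block shear: A_gv = 5760, A_nv = 4032, A_nt = 288 mm²; R_n = min(0.6F_uA_nv, 0.6F_yA_gv) + U_bs·F_u·A_nt = 1272 kN → 954 kN.
Bolt shear governs: 438 kN.

438 kN (bolt shear governs)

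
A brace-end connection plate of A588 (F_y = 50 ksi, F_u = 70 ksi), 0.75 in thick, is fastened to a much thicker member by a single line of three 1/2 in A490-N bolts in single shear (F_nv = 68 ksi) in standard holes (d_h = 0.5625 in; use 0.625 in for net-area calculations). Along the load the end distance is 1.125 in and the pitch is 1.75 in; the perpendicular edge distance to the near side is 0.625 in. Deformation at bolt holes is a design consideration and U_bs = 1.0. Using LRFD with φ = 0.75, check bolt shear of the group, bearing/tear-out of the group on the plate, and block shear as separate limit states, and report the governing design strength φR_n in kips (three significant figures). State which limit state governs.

30 kips (bolt shear governs)

Bolt shear: A_b = π·0.5²/4 = 0.1963 in²; R_n = 68 × 0.1963 × 3 × 1 = 40.06 kips → 0.75 × 40.06 = 30 kips.
Bearing: edge l_c = 0.8438, r_n = 53.16 kips; interior l_c = 1.188, r_n = 63 kips; R_n = 53.16 + 2·63 = 179.2 kips → 134 kips.
Block shear: A_gv = 3.469, A_nv = 2.297, A_nt = 0.2344 in²; R_n = min(0.6F_uA_nv, 0.6F_yA_gv) + U_bs·F_u·A_nt = 112.9 kips → 84.7 kips.
Bolt shear governs: 30 kips.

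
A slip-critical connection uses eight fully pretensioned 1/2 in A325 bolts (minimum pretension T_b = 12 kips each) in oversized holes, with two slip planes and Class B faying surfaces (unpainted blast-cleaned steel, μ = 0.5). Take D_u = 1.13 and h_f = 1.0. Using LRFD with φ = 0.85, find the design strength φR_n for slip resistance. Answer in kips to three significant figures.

R_n = μ · D_u · h_f · T_b · n_s · n_b = 0.5 × 1.13 × 1.0 × 12 × 2 × 8 = 108.5 kips.
Design strength φR_n = 0.85 × 108.5 = 92.2 kips.

92.2 kips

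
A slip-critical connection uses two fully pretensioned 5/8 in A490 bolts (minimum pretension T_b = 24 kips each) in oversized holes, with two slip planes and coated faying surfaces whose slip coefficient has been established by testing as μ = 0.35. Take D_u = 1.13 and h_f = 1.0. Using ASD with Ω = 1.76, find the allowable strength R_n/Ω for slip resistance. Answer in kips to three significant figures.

21.6 kips

R_n = μ · D_u · h_f · T_b · n_s · n_b = 0.35 × 1.13 × 1.0 × 24 × 2 × 2 = 37.97 kips.
Allowable strength R_n/Ω = 37.97 / 1.76 = 21.6 kips.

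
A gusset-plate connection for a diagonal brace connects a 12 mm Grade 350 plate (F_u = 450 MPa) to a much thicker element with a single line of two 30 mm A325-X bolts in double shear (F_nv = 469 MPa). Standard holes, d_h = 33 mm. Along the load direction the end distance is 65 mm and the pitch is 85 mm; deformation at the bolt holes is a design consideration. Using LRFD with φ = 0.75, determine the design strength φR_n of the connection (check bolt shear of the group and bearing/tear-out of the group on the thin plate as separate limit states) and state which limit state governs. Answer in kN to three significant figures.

Bolt shear: A_b = π·30²/4 = 706.9 mm²; R_n = 469 × 706.9 × 2 × 2 / 1000 = 1326 kN → 0.75 × 1326 = 995 kN.
Bearing (1.2 l_c t F_u ≤ 2.4 d t F_u): upper limit = 2.4·30·12·450 / 1000 = 388.8 kN.
  Edge l_c = 65 − 33/2 = 48.5 → r_n = 314.3 kN; interior l_c = 85 − 33 = 52 → r_n = 337 kN.
  R_n,bearing = 1·314.3 + 1·337 = 651.2 kN → 0.75 × 651.2 = 488 kN.
Bearing governs: 488 kN.

488 kN (bearing governs)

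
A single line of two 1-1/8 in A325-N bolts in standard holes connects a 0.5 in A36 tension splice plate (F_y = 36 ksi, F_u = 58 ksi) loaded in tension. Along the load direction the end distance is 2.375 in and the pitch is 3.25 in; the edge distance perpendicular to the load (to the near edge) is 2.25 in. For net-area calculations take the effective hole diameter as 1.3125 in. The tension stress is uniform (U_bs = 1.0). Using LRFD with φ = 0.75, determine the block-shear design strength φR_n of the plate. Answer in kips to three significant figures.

Shear plane L_v = 2.375 + 1·3.25 = 5.625 in; A_gv = 5.625 × 0.5 = 2.812 in².
A_nv = (5.625 − 1.5·1.3125) × 0.5 = 1.828 in².
A_nt = (2.25 − 0.5·1.3125) × 0.5 = 0.7969 in².
0.6 F_u A_nv = 63.62 kips; 0.6 F_y A_gv = 60.75 kips → shear yielding governs the shear term.
R_n = 60.75 + 1.0 × 58 × 0.7969 = 107 kips.
Design strength φR_n = 0.75 × 107 = 80.2 kips.

80.2 kips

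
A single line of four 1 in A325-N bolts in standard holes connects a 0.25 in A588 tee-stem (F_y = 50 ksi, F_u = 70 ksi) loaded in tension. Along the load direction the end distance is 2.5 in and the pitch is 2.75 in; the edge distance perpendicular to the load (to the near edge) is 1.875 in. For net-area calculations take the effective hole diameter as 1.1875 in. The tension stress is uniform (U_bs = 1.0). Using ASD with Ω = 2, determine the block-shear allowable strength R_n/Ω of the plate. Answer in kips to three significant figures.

45.8 kips

Shear plane L_v = 2.5 + 3·2.75 = 10.75 in; A_gv = 10.75 × 0.25 = 2.688 in².
A_nv = (10.75 − 3.5·1.1875) × 0.25 = 1.648 in².
A_nt = (1.875 − 0.5·1.1875) × 0.25 = 0.3203 in².
0.6 F_u A_nv = 69.23 kips; 0.6 F_y A_gv = 80.62 kips → shear rupture governs the shear term.
R_n = 69.23 + 1.0 × 70 × 0.3203 = 91.66 kips.
Allowable strength R_n/Ω = 91.66 / 2 = 45.8 kips.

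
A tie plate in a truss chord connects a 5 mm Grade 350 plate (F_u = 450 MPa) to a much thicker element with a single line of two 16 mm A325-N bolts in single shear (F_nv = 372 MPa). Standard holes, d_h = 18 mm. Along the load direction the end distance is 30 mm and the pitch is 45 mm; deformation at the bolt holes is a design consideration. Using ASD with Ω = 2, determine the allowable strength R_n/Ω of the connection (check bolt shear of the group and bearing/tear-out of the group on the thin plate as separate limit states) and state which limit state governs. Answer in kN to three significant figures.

64.8 kN (bearing governs)

Bolt shear: A_b = π·16²/4 = 201.1 mm²; R_n = 372 × 201.1 × 2 × 1 / 1000 = 149.6 kN → 149.6 / 2 = 74.8 kN.
Bearing (1.2 l_c t F_u ≤ 2.4 d t F_u): upper limit = 2.4·16·5·450 / 1000 = 86.4 kN.
  Edge l_c = 30 − 18/2 = 21 → r_n = 56.7 kN; interior l_c = 45 − 18 = 27 → r_n = 72.9 kN.
  R_n,bearing = 1·56.7 + 1·72.9 = 129.6 kN → 129.6 / 2 = 64.8 kN.
Bearing governs: 64.8 kN.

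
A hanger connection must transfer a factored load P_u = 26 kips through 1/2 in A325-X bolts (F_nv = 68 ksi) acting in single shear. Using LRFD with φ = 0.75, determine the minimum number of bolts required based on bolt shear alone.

3 bolts

A_b = π·0.5²/4 = 0.1963 in².
Per-bolt design strength φR_n = 0.75 × 68 × 0.1963 × 1 = 10.01 kips.
n ≥ 26 / 10.01 = 2.596 → use 3 bolts.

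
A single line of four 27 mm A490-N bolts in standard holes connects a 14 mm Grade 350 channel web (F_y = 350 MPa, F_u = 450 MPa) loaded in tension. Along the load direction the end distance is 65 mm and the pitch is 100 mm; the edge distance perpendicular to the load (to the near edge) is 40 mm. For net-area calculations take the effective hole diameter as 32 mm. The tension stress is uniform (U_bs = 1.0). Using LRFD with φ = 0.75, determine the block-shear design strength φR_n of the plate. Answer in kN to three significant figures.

831 kN

Shear plane L_v = 65 + 3·100 = 365 mm; A_gv = 365 × 14 = 5110 mm².
A_nv = (365 − 3.5·32) × 14 = 3542 mm².
A_nt = (40 − 0.5·32) × 14 = 336 mm².
0.6 F_u A_nv = 956.3 kN; 0.6 F_y A_gv = 1073 kN → shear rupture governs the shear term.
R_n = 956.3 + 1.0 × 450 × 336 / 1000 = 1108 kN.
Design strength φR_n = 0.75 × 1108 = 831 kN.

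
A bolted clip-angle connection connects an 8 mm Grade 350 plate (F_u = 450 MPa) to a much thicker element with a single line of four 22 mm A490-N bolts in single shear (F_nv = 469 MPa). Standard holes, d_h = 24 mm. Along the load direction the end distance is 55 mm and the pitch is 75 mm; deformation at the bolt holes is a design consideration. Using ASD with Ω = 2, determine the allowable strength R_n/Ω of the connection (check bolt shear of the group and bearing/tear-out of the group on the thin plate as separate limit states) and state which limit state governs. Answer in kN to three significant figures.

357 kN (bolt shear governs)

Bolt shear: A_b = π·22²/4 = 380.1 mm²; R_n = 469 × 380.1 × 4 × 1 / 1000 = 713.1 kN → 713.1 / 2 = 357 kN.
Bearing (1.2 l_c t F_u ≤ 2.4 d t F_u): upper limit = 2.4·22·8·450 / 1000 = 190.1 kN.
  Edge l_c = 55 − 24/2 = 43 → r_n = 185.8 kN; interior l_c = 75 − 24 = 51 → r_n = 190.1 kN.
  R_n,bearing = 1·185.8 + 3·190.1 = 756 kN → 756 / 2 = 378 kN.
Bolt shear governs: 357 kN.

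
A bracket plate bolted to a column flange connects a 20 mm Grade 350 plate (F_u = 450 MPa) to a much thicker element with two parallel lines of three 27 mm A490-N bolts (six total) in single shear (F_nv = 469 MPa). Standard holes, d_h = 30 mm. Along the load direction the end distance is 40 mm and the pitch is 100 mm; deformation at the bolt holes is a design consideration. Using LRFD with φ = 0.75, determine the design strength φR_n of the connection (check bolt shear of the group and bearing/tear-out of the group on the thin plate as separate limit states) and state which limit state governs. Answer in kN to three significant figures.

Bolt shear: A_b = π·27²/4 = 572.6 mm²; R_n = 469 × 572.6 × 6 × 1 / 1000 = 1611 kN → 0.75 × 1611 = 1210 kN.
Bearing (1.2 l_c t F_u ≤ 2.4 d t F_u): upper limit = 2.4·27·20·450 / 1000 = 583.2 kN.
  Edge l_c = 40 − 30/2 = 25 → r_n = 270 kN; interior l_c = 100 − 30 = 70 → r_n = 583.2 kN.
  R_n,bearing = 2·270 + 4·583.2 = 2873 kN → 0.75 × 2873 = 2150 kN.
Bolt shear governs: 1210 kN.

1210 kN (bolt shear governs)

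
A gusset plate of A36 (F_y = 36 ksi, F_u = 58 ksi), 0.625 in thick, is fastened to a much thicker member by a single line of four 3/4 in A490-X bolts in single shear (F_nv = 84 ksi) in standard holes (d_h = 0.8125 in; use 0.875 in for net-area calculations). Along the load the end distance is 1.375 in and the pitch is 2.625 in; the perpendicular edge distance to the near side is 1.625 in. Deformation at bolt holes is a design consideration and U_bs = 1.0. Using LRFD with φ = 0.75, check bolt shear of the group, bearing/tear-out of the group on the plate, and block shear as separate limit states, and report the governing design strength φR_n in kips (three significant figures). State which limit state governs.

111 kips (bolt shear governs)

Bolt shear: A_b = π·0.75²/4 = 0.4418 in²; R_n = 84 × 0.4418 × 4 × 1 = 148.4 kips → 0.75 × 148.4 = 111 kips.
Bearing: edge l_c = 0.9688, r_n = 42.14 kips; interior l_c = 1.812, r_n = 65.25 kips; R_n = 42.14 + 3·65.25 = 237.9 kips → 178 kips.
Block shear: A_gv = 5.781, A_nv = 3.867, A_nt = 0.7422 in²; R_n = min(0.6F_uA_nv, 0.6F_yA_gv) + U_bs·F_u·A_nt = 167.9 kips → 126 kips.
Bolt shear governs: 111 kips.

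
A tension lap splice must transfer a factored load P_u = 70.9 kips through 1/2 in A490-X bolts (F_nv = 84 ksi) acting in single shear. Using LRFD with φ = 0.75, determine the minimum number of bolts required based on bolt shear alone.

6 bolts

A_b = π·0.5²/4 = 0.1963 in².
Per-bolt design strength φR_n = 0.75 × 84 × 0.1963 × 1 = 12.37 kips.
n ≥ 70.9 / 12.37 = 5.732 → use 6 bolts.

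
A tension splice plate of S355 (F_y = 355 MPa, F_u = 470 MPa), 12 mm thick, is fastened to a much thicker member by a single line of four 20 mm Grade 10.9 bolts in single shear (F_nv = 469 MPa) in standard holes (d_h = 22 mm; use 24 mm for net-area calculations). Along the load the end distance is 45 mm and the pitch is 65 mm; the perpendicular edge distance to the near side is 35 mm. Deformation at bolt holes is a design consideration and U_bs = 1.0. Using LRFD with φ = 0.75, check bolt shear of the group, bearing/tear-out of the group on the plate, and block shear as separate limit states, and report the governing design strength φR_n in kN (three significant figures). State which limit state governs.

442 kN (bolt shear governs)

Bolt shear: A_b = π·20²/4 = 314.2 mm²; R_n = 469 × 314.2 × 4 × 1 / 1000 = 589.4 kN → 0.75 × 589.4 = 442 kN.
Bearing: edge l_c = 34, r_n = 230.1 kN; interior l_c = 43, r_n = 270.7 kN; R_n = 230.1 + 3·270.7 = 1042 kN → 782 kN.
Block shear: A_gv = 2880, A_nv = 1872, A_nt = 276 mm²; R_n = min(0.6F_uA_nv, 0.6F_yA_gv) + U_bs·F_u·A_nt = 657.6 kN → 493 kN.
Bolt shear governs: 442 kN.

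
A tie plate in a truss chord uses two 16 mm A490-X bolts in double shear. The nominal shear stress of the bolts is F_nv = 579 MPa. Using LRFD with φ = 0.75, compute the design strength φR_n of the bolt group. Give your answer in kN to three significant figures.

349 kN

A_b = π × 16² / 4 = 201.1 mm².
R_n = F_nv · A_b · n · n_s = 579 × 201.1 × 2 × 2 / 1000 = 465.7 kN.
Design strength φR_n = 0.75 × 465.7 = 349 kN.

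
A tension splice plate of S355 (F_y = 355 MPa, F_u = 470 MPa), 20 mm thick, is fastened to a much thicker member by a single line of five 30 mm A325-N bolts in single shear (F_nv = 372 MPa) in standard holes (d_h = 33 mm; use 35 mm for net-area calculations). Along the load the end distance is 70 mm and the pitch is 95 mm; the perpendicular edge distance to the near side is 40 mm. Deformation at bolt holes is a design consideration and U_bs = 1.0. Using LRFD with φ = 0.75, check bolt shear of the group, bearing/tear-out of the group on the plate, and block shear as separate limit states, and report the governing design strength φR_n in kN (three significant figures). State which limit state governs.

Bolt shear: A_b = π·30²/4 = 706.9 mm²; R_n = 372 × 706.9 × 5 × 1 / 1000 = 1315 kN → 0.75 × 1315 = 986 kN.
Bearing: edge l_c = 53.5, r_n = 603.5 kN; interior l_c = 62, r_n = 676.8 kN; R_n = 603.5 + 4·676.8 = 3311 kN → 2480 kN.
Block shear: A_gv = 9000, A_nv = 5850, A_nt = 450 mm²; R_n = min(0.6F_uA_nv, 0.6F_yA_gv) + U_bs·F_u·A_nt = 1861 kN → 1400 kN.
Bolt shear governs: 986 kN.

986 kN (bolt shear governs)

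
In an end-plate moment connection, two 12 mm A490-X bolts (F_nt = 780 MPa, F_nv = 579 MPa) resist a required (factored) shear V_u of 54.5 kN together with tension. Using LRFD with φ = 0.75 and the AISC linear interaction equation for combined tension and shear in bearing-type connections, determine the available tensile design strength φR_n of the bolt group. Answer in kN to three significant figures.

98.6 kN

A_b = π·12²/4 = 113.1 mm²; f_rv = 54.5 × 1000 / (2 × 113.1) = 240.9 MPa.
F'_nt = 1.3 F_nt − (F_nt / φF_nv) f_rv = 1.3·780 − (780/(0.75·579))·240.9 = 581.2 MPa, capped at F_nt → F'_nt = 581.2 MPa.
R_n = F'_nt · A_b · n = 581.2 × 113.1 × 2 / 1000 = 131.5 kN.
Design strength φR_n = 0.75 × 131.5 = 98.6 kN.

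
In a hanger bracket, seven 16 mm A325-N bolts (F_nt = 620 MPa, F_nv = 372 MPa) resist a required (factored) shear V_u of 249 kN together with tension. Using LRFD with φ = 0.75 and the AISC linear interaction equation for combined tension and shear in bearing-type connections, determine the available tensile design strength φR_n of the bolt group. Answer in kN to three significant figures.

A_b = π·16²/4 = 201.1 mm²; f_rv = 249 × 1000 / (7 × 201.1) = 176.9 MPa.
F'_nt = 1.3 F_nt − (F_nt / φF_nv) f_rv = 1.3·620 − (620/(0.75·372))·176.9 = 412.8 MPa, capped at F_nt → F'_nt = 412.8 MPa.
R_n = F'_nt · A_b · n = 412.8 × 201.1 × 7 / 1000 = 581.1 kN.
Design strength φR_n = 0.75 × 581.1 = 436 kN.

436 kN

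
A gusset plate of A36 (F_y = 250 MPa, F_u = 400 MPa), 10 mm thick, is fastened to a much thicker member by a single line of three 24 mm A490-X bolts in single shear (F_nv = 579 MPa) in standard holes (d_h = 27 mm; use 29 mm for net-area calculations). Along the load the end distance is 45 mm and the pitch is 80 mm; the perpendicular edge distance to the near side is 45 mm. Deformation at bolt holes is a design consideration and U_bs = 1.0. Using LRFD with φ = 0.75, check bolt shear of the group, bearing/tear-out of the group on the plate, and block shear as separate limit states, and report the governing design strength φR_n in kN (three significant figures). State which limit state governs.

Bolt shear: A_b = π·24²/4 = 452.4 mm²; R_n = 579 × 452.4 × 3 × 1 / 1000 = 785.8 kN → 0.75 × 785.8 = 589 kN.
Bearing: edge l_c = 31.5, r_n = 151.2 kN; interior l_c = 53, r_n = 230.4 kN; R_n = 151.2 + 2·230.4 = 612 kN → 459 kN.
Block shear: A_gv = 2050, A_nv = 1325, A_nt = 305 mm²; R_n = min(0.6F_uA_nv, 0.6F_yA_gv) + U_bs·F_u·A_nt = 429.5 kN → 322 kN.
Block shear governs: 322 kN.

322 kN (block shear governs)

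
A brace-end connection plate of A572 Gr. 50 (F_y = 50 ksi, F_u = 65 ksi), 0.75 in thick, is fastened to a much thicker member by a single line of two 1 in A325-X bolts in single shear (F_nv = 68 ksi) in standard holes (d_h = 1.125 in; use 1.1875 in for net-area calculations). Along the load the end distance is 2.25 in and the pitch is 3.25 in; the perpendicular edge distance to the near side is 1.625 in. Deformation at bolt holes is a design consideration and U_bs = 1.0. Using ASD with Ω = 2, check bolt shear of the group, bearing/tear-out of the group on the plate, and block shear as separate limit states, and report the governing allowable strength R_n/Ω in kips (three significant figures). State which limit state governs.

Bolt shear: A_b = π·1²/4 = 0.7854 in²; R_n = 68 × 0.7854 × 2 × 1 = 106.8 kips → 106.8 / 2 = 53.4 kips.
Bearing: edge l_c = 1.688, r_n = 98.72 kips; interior l_c = 2.125, r_n = 117 kips; R_n = 98.72 + 1·117 = 215.7 kips → 108 kips.
Block shear: A_gv = 4.125, A_nv = 2.789, A_nt = 0.7734 in²; R_n = min(0.6F_uA_nv, 0.6F_yA_gv) + U_bs·F_u·A_nt = 159 kips → 79.5 kips.
Bolt shear governs: 53.4 kips.

53.4 kips (bolt shear governs)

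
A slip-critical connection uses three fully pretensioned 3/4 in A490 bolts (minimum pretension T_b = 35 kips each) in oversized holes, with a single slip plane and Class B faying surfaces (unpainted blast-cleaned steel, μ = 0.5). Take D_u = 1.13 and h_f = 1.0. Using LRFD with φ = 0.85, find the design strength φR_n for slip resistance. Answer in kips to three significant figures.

R_n = μ · D_u · h_f · T_b · n_s · n_b = 0.5 × 1.13 × 1.0 × 35 × 1 × 3 = 59.32 kips.
Design strength φR_n = 0.85 × 59.32 = 50.4 kips.

50.4 kips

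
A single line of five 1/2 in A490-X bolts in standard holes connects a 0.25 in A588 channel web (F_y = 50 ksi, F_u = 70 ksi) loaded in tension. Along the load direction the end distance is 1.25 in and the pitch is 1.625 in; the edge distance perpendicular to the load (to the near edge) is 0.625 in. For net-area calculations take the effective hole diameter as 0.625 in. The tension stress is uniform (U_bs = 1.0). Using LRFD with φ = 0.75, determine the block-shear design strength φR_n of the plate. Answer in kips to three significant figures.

Shear plane L_v = 1.25 + 4·1.625 = 7.75 in; A_gv = 7.75 × 0.25 = 1.938 in².
A_nv = (7.75 − 4.5·0.625) × 0.25 = 1.234 in².
A_nt = (0.625 − 0.5·0.625) × 0.25 = 0.07812 in².
0.6 F_u A_nv = 51.84 kips; 0.6 F_y A_gv = 58.12 kips → shear rupture governs the shear term.
R_n = 51.84 + 1.0 × 70 × 0.07812 = 57.31 kips.
Design strength φR_n = 0.75 × 57.31 = 43 kips.

43 kips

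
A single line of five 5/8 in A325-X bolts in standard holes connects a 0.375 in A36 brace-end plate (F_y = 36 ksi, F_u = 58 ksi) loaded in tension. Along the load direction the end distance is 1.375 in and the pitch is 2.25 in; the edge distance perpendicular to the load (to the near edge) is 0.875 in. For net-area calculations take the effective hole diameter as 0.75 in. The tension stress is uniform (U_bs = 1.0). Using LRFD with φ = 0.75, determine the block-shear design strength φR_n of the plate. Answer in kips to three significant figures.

Shear plane L_v = 1.375 + 4·2.25 = 10.38 in; A_gv = 10.38 × 0.375 = 3.891 in².
A_nv = (10.38 − 4.5·0.75) × 0.375 = 2.625 in².
A_nt = (0.875 − 0.5·0.75) × 0.375 = 0.1875 in².
0.6 F_u A_nv = 91.35 kips; 0.6 F_y A_gv = 84.04 kips → shear yielding governs the shear term.
R_n = 84.04 + 1.0 × 58 × 0.1875 = 94.91 kips.
Design strength φR_n = 0.75 × 94.91 = 71.2 kips.

71.2 kips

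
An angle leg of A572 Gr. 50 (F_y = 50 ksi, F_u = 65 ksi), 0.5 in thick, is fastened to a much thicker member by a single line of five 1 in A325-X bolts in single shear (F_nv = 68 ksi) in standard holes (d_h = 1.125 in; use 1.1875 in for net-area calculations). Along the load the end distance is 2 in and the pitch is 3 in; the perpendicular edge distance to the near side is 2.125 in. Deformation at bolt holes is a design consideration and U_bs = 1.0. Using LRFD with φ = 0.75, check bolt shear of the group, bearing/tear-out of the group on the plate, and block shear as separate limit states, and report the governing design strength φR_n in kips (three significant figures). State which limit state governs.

Bolt shear: A_b = π·1²/4 = 0.7854 in²; R_n = 68 × 0.7854 × 5 × 1 = 267 kips → 0.75 × 267 = 200 kips.
Bearing: edge l_c = 1.438, r_n = 56.06 kips; interior l_c = 1.875, r_n = 73.12 kips; R_n = 56.06 + 4·73.12 = 348.6 kips → 261 kips.
Block shear: A_gv = 7, A_nv = 4.328, A_nt = 0.7656 in²; R_n = min(0.6F_uA_nv, 0.6F_yA_gv) + U_bs·F_u·A_nt = 218.6 kips → 164 kips.
Block shear governs: 164 kips.

164 kips (block shear governs)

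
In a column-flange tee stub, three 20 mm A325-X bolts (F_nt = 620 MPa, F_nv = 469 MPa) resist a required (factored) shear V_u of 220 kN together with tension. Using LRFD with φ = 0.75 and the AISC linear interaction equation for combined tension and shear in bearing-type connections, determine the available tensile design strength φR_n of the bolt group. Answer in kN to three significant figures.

279 kN

A_b = π·20²/4 = 314.2 mm²; f_rv = 220 × 1000 / (3 × 314.2) = 233.4 MPa.
F'_nt = 1.3 F_nt − (F_nt / φF_nv) f_rv = 1.3·620 − (620/(0.75·469))·233.4 = 394.6 MPa, capped at F_nt → F'_nt = 394.6 MPa.
R_n = F'_nt · A_b · n = 394.6 × 314.2 × 3 / 1000 = 371.9 kN.
Design strength φR_n = 0.75 × 371.9 = 279 kN.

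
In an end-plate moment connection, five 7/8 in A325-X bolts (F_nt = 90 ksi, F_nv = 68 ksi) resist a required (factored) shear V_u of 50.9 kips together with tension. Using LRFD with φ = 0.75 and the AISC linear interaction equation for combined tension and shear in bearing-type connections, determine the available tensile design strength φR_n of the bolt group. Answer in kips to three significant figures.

196 kips

A_b = π·0.875²/4 = 0.6013 in²; f_rv = 50.9 / (5 × 0.6013) = 16.93 ksi.
F'_nt = 1.3 F_nt − (F_nt / φF_nv) f_rv = 1.3·90 − (90/(0.75·68))·16.93 = 87.12 ksi, capped at F_nt → F'_nt = 87.12 ksi.
R_n = F'_nt · A_b · n = 87.12 × 0.6013 × 5 = 261.9 kips.
Design strength φR_n = 0.75 × 261.9 = 196 kips.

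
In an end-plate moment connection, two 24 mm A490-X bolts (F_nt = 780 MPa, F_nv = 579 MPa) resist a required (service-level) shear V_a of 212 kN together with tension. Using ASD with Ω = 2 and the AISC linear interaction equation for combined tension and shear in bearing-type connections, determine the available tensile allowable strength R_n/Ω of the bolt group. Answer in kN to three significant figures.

A_b = π·24²/4 = 452.4 mm²; f_rv = 212 × 1000 / (2 × 452.4) = 234.3 MPa.
F'_nt = 1.3 F_nt − (Ω F_nt / F_nv) f_rv = 1.3·780 − (2·780/579)·234.3 = 382.7 MPa, capped at F_nt → F'_nt = 382.7 MPa.
R_n = F'_nt · A_b · n = 382.7 × 452.4 × 2 / 1000 = 346.3 kN.
Allowable strength R_n/Ω = 346.3 / 2 = 173 kN.

173 kN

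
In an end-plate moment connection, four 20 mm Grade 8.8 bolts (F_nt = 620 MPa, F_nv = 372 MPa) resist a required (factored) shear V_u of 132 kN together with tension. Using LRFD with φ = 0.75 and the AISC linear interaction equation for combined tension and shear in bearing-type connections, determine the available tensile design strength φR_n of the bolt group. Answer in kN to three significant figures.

540 kN

A_b = π·20²/4 = 314.2 mm²; f_rv = 132 × 1000 / (4 × 314.2) = 105 MPa.
F'_nt = 1.3 F_nt − (F_nt / φF_nv) f_rv = 1.3·620 − (620/(0.75·372))·105 = 572.6 MPa, capped at F_nt → F'_nt = 572.6 MPa.
R_n = F'_nt · A_b · n = 572.6 × 314.2 × 4 / 1000 = 719.5 kN.
Design strength φR_n = 0.75 × 719.5 = 540 kN.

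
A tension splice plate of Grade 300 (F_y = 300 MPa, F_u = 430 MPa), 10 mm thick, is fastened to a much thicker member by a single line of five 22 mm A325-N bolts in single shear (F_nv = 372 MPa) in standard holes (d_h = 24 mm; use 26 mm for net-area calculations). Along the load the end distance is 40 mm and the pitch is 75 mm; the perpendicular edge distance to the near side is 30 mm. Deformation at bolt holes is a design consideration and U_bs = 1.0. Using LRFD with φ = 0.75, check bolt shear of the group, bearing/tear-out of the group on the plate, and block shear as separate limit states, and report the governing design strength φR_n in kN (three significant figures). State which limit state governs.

486 kN (block shear governs)

Bolt shear: A_b = π·22²/4 = 380.1 mm²; R_n = 372 × 380.1 × 5 × 1 / 1000 = 707 kN → 0.75 × 707 = 530 kN.
Bearing: edge l_c = 28, r_n = 144.5 kN; interior l_c = 51, r_n = 227 kN; R_n = 144.5 + 4·227 = 1053 kN → 789 kN.
Block shear: A_gv = 3400, A_nv = 2230, A_nt = 170 mm²; R_n = min(0.6F_uA_nv, 0.6F_yA_gv) + U_bs·F_u·A_nt = 648.4 kN → 486 kN.
Block shear governs: 486 kN.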